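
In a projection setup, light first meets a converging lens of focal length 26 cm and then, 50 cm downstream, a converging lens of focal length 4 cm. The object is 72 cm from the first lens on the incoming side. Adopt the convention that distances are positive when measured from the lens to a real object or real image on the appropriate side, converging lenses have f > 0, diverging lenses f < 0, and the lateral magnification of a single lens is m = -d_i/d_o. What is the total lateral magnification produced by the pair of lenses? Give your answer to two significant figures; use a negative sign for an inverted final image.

0.43

Applying the thin-lens equation to the first lens, 1/26 = 1/72 + 1/d_i1, which gives d_i1 = 40.696 cm.
Its lateral magnification is m_1 = -d_i1/d_o1 = -(40.696)/72 = -0.5652.
That image sits 9.304 cm in front of the second lens, so d_o2 = 9.304 cm.
Applying the thin-lens equation again with f_2 = 4 cm and d_o2 = 9.304 cm gives d_i2 = 7.016 cm.
m_2 = -(7.016)/(9.304) = -0.7541.
Overall magnification: m = m_1 m_2 = 0.4262.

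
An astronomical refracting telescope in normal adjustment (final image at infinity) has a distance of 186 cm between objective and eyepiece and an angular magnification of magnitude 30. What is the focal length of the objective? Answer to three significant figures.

180 cm

In normal adjustment the tube length equals f_obj + f_eye and |M| = f_obj/f_eye.
So f_obj = 30 f_eye and 30 f_eye + f_eye = 186 cm, giving f_eye = 186/31 = 6.000 cm and f_obj = 180.000 cm.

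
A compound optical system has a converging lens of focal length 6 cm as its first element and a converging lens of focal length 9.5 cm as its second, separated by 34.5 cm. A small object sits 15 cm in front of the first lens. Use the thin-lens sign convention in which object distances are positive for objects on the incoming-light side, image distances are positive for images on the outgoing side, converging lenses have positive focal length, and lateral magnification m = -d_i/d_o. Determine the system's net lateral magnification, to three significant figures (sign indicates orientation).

Lens 1: 1/d_i1 = 1/f_1 - 1/d_o1 = 1/6 - 1/15 = 0.10000 cm^-1, so d_i1 = 10.000 cm.
m_1 = -(10.000)/15 = -0.6667.
Object distance for lens 2: d_o2 = 34.5 - 10.000 = 24.500 cm.
Lens 2: 1/d_i2 = 1/f_2 - 1/d_o2 = 1/9.5 - 1/(24.500) = 0.06445 cm^-1, so d_i2 = 15.517 cm.
m_2 = -(15.517)/(24.500) = -0.6333.
The system's lateral magnification is m_1 m_2 = (-0.6667)(-0.6333) = 0.4222.

0.422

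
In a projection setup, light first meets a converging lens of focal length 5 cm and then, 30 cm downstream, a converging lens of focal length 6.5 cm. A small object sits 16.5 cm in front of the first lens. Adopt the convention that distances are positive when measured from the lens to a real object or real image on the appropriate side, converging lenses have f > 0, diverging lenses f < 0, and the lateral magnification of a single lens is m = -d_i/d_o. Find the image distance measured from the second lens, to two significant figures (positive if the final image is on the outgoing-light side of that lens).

9.1 cm

Lens 1: 1/d_i1 = 1/f_1 - 1/d_o1 = 1/5 - 1/16.5 = 0.13939 cm^-1, so d_i1 = 7.174 cm.
The intermediate image is 7.174 cm to the right of lens 1, so d_o2 = L - d_i1 = 30 - 7.174 = 22.826 cm.
Lens 2: 1/d_i2 = 1/f_2 - 1/d_o2 = 1/6.5 - 1/(22.826) = 0.11004 cm^-1, so d_i2 = 9.088 cm.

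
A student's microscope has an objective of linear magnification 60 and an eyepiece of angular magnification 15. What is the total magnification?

900

The overall magnification of a compound microscope is the product of the objective and eyepiece magnifications:
M = M_obj x M_eye = 60 x 15 = 900.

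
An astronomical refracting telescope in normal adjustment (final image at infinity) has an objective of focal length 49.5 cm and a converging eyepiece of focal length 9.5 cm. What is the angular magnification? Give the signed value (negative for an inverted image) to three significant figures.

M = -f_obj/f_eye = -49.5/(9.5) = -5.211.

-5.21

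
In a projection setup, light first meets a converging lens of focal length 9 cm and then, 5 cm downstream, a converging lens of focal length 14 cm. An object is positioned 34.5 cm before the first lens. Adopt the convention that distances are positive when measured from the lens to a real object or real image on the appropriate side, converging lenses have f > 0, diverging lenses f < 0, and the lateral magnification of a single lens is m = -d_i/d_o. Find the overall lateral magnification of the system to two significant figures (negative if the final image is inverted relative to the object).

Lens 1: 1/d_i1 = 1/f_1 - 1/d_o1 = 1/9 - 1/34.5 = 0.08213 cm^-1, so d_i1 = 12.176 cm.
m_1 = -(12.176)/34.5 = -0.3529.
This image would form 12.176 cm past lens 1, i.e. 7.176 cm beyond lens 2, so it is a virtual object for lens 2: d_o2 = 5 - 12.176 = -7.176 cm.
Lens 2: 1/d_i2 = 1/f_2 - 1/d_o2 = 1/14 - 1/(-7.176) = 0.21077 cm^-1, so d_i2 = 4.744 cm.
m_2 = -(4.744)/(-7.176) = 0.6611.
Total m = m_1 x m_2 = (-0.3529)(0.6611) = -0.2333.

-0.23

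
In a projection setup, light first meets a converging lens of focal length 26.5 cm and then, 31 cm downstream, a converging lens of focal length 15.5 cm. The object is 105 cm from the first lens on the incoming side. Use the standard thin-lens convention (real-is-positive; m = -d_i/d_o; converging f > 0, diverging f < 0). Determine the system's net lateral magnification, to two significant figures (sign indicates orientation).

-0.26

Lens 1: 1/d_i1 = 1/f_1 - 1/d_o1 = 1/26.5 - 1/105 = 0.02821 cm^-1, so d_i1 = 35.446 cm.
m_1 = -(35.446)/105 = -0.3376.
This image would form 35.446 cm past lens 1, i.e. 4.446 cm beyond lens 2, so it is a virtual object for lens 2: d_o2 = 31 - 35.446 = -4.446 cm.
Lens 2: 1/d_i2 = 1/f_2 - 1/d_o2 = 1/15.5 - 1/(-4.446) = 0.28944 cm^-1, so d_i2 = 3.455 cm.
m_2 = -(3.455)/(-4.446) = 0.7771.
Total m = m_1 x m_2 = (-0.3376)(0.7771) = -0.2623.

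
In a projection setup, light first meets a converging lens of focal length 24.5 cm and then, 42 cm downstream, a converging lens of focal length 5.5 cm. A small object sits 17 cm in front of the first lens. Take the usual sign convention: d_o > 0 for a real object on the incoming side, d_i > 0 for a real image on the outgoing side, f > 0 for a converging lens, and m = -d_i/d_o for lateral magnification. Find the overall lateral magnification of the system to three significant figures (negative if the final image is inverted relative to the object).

Lens 1: 1/d_i1 = 1/f_1 - 1/d_o1 = 1/24.5 - 1/17 = -0.01801 cm^-1, so d_i1 = -55.533 cm.
m_1 = -(-55.533)/17 = 3.2667.
The intermediate image is virtual, 55.533 cm to the left of lens 1, so d_o2 = L - d_i1 = 42 - (-55.533) = 97.533 cm.
Lens 2: 1/d_i2 = 1/f_2 - 1/d_o2 = 1/5.5 - 1/(97.533) = 0.17157 cm^-1, so d_i2 = 5.829 cm.
m_2 = -(5.829)/(97.533) = -0.0598.
Overall magnification: m = m_1 m_2 = -0.1952.

-0.195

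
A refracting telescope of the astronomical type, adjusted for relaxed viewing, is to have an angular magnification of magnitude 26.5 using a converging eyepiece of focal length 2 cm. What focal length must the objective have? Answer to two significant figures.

|M| = f_obj/|f_eye|, so f_obj = |M| x |f_eye| = 26.5 x 2 = 53.000 cm.

53 cm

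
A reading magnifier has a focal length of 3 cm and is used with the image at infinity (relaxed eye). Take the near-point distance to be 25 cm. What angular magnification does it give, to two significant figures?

8.3

M = D/f = 25/3 = 8.333.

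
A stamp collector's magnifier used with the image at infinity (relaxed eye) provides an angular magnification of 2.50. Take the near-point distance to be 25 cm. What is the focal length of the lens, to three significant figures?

For the image at infinity, M = D/f.
f = D/M = 25/2.5 = 10.000 cm.

10.0 cm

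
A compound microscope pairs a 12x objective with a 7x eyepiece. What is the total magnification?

84

The overall magnification of a compound microscope is the product of the objective and eyepiece magnifications:
M = M_obj x M_eye = 12 x 7 = 84.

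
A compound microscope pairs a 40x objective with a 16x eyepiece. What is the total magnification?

640

The overall magnification of a compound microscope is the product of the objective and eyepiece magnifications:
M = M_obj x M_eye = 40 x 16 = 640.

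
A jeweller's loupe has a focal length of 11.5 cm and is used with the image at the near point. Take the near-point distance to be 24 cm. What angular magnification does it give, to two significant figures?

3.1

M = 1 + D/f = 1 + 24/11.5 = 3.087.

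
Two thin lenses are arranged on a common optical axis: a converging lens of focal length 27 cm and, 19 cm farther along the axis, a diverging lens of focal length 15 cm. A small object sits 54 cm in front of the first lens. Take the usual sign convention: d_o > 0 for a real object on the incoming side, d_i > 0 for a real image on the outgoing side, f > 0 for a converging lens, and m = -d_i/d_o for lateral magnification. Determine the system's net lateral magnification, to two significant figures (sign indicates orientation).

First lens: d_i1 = 1/(1/27 - 1/54) = 54.000 cm.
m_1 = -(54.000)/54 = -1.0000.
This image would form 54.000 cm past lens 1, i.e. 35.000 cm beyond lens 2, so it is a virtual object for lens 2: d_o2 = 19 - 54.000 = -35.000 cm.
Second lens: d_i2 = 1/(1/(-15) - 1/(-35.000)) = -26.250 cm.
m_2 = -(-26.250)/(-35.000) = -0.7500.
The system's lateral magnification is m_1 m_2 = (-1.0000)(-0.7500) = 0.7500.

0.75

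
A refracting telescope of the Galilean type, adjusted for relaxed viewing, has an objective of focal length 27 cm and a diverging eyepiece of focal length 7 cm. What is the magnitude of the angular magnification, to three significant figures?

|M| = f_obj/|f_eye| = 27/7 = 3.857.

3.86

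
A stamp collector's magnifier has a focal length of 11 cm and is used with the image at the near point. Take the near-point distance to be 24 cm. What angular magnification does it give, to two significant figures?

3.2

M = 1 + D/f = 1 + 24/11 = 3.182.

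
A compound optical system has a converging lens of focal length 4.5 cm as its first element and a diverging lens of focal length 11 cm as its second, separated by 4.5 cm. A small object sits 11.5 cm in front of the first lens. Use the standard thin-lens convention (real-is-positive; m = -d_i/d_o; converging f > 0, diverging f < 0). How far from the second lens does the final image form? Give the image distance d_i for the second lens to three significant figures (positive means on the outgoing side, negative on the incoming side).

3.93 cm

Applying the thin-lens equation to the first lens, 1/4.5 = 1/11.5 + 1/d_i1, which gives d_i1 = 7.393 cm.
Since 7.393 cm > 4.5 cm, the first image lies past the second lens and serves as a virtual object: d_o2 = L - d_i1 = -2.893 cm.
Applying the thin-lens equation again with f_2 = -11 cm and d_o2 = -2.893 cm gives d_i2 = 3.925 cm.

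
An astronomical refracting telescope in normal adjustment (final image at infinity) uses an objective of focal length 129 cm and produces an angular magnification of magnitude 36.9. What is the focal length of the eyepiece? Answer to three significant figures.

|M| = f_obj/f_eye, so f_eye = f_obj/|M| = 129/36.9 = 3.496 cm.

3.50 cm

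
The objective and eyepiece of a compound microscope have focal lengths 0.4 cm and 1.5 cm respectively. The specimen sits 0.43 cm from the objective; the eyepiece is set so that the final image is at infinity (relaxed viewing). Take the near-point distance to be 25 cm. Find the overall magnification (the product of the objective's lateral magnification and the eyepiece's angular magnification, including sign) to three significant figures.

-222

Objective: 1/d_i = 1/f_obj - 1/d_o = 1/0.4 - 1/0.43 = 0.17442 cm^-1, so d_i = 5.733 cm.
m_obj = -d_i/d_o = -5.733/0.43 = -13.333.
Eyepiece angular magnification (image at infinity): M_eye = D/f_e = 25/1.5 = 16.667.
Overall M = m_obj x M_eye = (-13.333)(16.667) = -222.22.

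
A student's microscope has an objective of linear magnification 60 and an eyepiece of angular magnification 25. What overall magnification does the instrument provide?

1500

The overall magnification of a compound microscope is the product of the objective and eyepiece magnifications:
M = M_obj x M_eye = 60 x 25 = 1500.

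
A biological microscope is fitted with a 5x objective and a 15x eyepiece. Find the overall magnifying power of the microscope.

75

The overall magnification of a compound microscope is the product of the objective and eyepiece magnifications:
M = M_obj x M_eye = 5 x 15 = 75.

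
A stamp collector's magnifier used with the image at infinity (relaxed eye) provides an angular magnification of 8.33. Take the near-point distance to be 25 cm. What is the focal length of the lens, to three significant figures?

For the image at infinity, M = D/f.
f = D/M = 25/8.33 = 3.001 cm.

3.00 cm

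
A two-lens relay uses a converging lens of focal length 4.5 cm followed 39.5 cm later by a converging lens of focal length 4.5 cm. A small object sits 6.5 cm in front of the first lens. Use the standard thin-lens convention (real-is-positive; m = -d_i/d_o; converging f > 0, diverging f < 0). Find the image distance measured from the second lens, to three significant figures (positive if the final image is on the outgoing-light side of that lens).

Applying the thin-lens equation to the first lens, 1/4.5 = 1/6.5 + 1/d_i1, which gives d_i1 = 14.625 cm.
Object distance for lens 2: d_o2 = 39.5 - 14.625 = 24.875 cm.
Applying the thin-lens equation again with f_2 = 4.5 cm and d_o2 = 24.875 cm gives d_i2 = 5.494 cm.

5.49 cm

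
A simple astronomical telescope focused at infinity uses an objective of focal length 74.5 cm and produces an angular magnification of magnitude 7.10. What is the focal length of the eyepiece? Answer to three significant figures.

|M| = f_obj/f_eye, so f_eye = f_obj/|M| = 74.5/7.1 = 10.493 cm.

10.5 cm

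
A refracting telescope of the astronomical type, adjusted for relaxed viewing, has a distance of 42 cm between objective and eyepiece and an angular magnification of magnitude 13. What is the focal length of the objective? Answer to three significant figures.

In normal adjustment the tube length equals f_obj + f_eye and |M| = f_obj/f_eye.
So f_obj = 13 f_eye and 13 f_eye + f_eye = 42 cm, giving f_eye = 42/14 = 3.000 cm and f_obj = 39.000 cm.

39.0 cm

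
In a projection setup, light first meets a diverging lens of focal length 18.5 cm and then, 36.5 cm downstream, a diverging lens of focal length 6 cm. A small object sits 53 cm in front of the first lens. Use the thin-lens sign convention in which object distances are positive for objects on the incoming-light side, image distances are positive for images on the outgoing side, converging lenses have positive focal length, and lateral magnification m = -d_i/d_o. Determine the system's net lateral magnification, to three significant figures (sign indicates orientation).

Applying the thin-lens equation to the first lens, 1/(-18.5) = 1/53 + 1/d_i1, which gives d_i1 = -13.713 cm.
Its lateral magnification is m_1 = -d_i1/d_o1 = -(-13.713)/53 = 0.2587.
The intermediate image is virtual, 13.713 cm to the left of lens 1, so d_o2 = L - d_i1 = 36.5 - (-13.713) = 50.213 cm.
Applying the thin-lens equation again with f_2 = -6 cm and d_o2 = 50.213 cm gives d_i2 = -5.360 cm.
m_2 = -(-5.360)/(50.213) = 0.1067.
The system's lateral magnification is m_1 m_2 = (0.2587)(0.1067) = 0.0276.

0.0276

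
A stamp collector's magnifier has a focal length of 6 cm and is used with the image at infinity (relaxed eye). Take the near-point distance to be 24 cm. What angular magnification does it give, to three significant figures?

M = D/f = 24/6 = 4.000.

4.00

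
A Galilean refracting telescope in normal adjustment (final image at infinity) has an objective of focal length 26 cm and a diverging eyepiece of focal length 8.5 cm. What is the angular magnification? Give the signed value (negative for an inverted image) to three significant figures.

3.06

M = -f_obj/f_eye = -26/(-8.5) = 3.059.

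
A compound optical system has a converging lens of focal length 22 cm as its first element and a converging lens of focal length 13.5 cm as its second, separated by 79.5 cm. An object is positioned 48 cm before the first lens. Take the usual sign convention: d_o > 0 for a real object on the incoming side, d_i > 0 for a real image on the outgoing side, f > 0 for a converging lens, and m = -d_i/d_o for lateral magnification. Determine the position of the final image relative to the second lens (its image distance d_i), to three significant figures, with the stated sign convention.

20.7 cm

First lens: d_i1 = 1/(1/22 - 1/48) = 40.615 cm.
The intermediate image is 40.615 cm to the right of lens 1, so d_o2 = L - d_i1 = 79.5 - 40.615 = 38.885 cm.
Second lens: d_i2 = 1/(1/13.5 - 1/(38.885)) = 20.680 cm.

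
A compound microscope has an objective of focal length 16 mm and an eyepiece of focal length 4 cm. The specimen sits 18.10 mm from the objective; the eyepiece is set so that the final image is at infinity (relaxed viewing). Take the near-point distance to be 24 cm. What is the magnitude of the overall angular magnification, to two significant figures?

Convert to cm: f_obj = 16 mm = 1.6 cm; d_o = 18.10 mm = 1.81 cm.
Objective: 1/d_i = 1/f_obj - 1/d_o = 1/1.6 - 1/1.81 = 0.07251 cm^-1, so d_i = 13.790 cm.
m_obj = -d_i/d_o = -13.790/1.81 = -7.619.
Eyepiece angular magnification (image at infinity): M_eye = D/f_e = 24/4 = 6.000.
Overall M = m_obj x M_eye = (-7.619)(6.000) = -45.71.
|M| = 45.71.

46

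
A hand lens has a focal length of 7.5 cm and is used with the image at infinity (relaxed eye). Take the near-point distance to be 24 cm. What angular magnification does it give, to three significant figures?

3.20

M = D/f = 24/7.5 = 3.200.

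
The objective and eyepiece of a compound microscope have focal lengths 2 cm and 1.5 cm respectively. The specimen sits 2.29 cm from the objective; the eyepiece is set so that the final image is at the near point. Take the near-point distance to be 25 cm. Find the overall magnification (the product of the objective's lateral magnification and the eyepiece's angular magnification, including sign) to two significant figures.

-120

Objective: 1/d_i = 1/f_obj - 1/d_o = 1/2 - 1/2.29 = 0.06332 cm^-1, so d_i = 15.793 cm.
m_obj = -d_i/d_o = -15.793/2.29 = -6.897.
Eyepiece angular magnification (image at near point): M_eye = 1 + D/f_e = 1 + 25/1.5 = 17.667.
Overall M = m_obj x M_eye = (-6.897)(17.667) = -121.84.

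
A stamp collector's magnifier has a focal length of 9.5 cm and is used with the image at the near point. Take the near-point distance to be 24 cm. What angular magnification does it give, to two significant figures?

M = 1 + D/f = 1 + 24/9.5 = 3.526.

3.5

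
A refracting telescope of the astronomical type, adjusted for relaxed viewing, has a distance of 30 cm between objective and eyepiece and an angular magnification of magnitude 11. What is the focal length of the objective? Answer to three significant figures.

27.5 cm

In normal adjustment the tube length equals f_obj + f_eye and |M| = f_obj/f_eye.
So f_obj = 11 f_eye and 11 f_eye + f_eye = 30 cm, giving f_eye = 30/12 = 2.500 cm and f_obj = 27.500 cm.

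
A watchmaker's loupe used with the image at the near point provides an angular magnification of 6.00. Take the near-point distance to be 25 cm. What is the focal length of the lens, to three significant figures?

For the image at the near point, M = 1 + D/f.
f = D/(M - 1) = 25/(6.0 - 1) = 5.000 cm.

5.00 cm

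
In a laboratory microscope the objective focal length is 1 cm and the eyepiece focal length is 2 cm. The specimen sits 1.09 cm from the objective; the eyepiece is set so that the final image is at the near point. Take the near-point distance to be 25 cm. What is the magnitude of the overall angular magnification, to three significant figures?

Objective: 1/d_i = 1/f_obj - 1/d_o = 1/1 - 1/1.09 = 0.08257 cm^-1, so d_i = 12.111 cm.
m_obj = -d_i/d_o = -12.111/1.09 = -11.111.
Eyepiece angular magnification (image at near point): M_eye = 1 + D/f_e = 1 + 25/2 = 13.500.
Overall M = m_obj x M_eye = (-11.111)(13.500) = -150.00.
|M| = 150.00.

150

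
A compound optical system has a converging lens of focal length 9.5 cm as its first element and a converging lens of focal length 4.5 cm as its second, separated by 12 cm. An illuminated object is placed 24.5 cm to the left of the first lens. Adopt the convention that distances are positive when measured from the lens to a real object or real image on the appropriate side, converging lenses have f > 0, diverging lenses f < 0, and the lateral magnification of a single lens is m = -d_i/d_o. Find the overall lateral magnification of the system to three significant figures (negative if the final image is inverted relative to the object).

Lens 1: 1/d_i1 = 1/f_1 - 1/d_o1 = 1/9.5 - 1/24.5 = 0.06445 cm^-1, so d_i1 = 15.517 cm.
m_1 = -(15.517)/24.5 = -0.6333.
Since 15.517 cm > 12 cm, the first image lies past the second lens and serves as a virtual object: d_o2 = L - d_i1 = -3.517 cm.
Lens 2: 1/d_i2 = 1/f_2 - 1/d_o2 = 1/4.5 - 1/(-3.517) = 0.50658 cm^-1, so d_i2 = 1.974 cm.
m_2 = -(1.974)/(-3.517) = 0.5613.
The system's lateral magnification is m_1 m_2 = (-0.6333)(0.5613) = -0.3555.

-0.356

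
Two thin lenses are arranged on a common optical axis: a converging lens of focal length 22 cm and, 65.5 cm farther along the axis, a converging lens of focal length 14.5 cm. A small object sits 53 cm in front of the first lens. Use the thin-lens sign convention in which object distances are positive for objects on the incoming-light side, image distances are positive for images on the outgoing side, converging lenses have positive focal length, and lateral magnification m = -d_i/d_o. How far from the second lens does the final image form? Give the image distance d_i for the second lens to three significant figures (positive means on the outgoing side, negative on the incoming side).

First lens: d_i1 = 1/(1/22 - 1/53) = 37.613 cm.
Object distance for lens 2: d_o2 = 65.5 - 37.613 = 27.887 cm.
Second lens: d_i2 = 1/(1/14.5 - 1/(27.887)) = 30.205 cm.

30.2 cm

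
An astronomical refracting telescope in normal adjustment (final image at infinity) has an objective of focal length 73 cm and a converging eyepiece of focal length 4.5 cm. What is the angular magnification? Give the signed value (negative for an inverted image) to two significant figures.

M = -f_obj/f_eye = -73/(4.5) = -16.222.

-16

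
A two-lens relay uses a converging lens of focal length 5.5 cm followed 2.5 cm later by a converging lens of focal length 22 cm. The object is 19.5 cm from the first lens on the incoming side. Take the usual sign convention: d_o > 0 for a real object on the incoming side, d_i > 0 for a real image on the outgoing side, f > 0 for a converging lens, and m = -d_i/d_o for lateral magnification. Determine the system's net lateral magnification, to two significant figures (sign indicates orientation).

-0.32

Applying the thin-lens equation to the first lens, 1/5.5 = 1/19.5 + 1/d_i1, which gives d_i1 = 7.661 cm.
Its lateral magnification is m_1 = -d_i1/d_o1 = -(7.661)/19.5 = -0.3929.
Since 7.661 cm > 2.5 cm, the first image lies past the second lens and serves as a virtual object: d_o2 = L - d_i1 = -5.161 cm.
Applying the thin-lens equation again with f_2 = 22 cm and d_o2 = -5.161 cm gives d_i2 = 4.180 cm.
m_2 = -(4.180)/(-5.161) = 0.8100.
Overall magnification: m = m_1 m_2 = -0.3182.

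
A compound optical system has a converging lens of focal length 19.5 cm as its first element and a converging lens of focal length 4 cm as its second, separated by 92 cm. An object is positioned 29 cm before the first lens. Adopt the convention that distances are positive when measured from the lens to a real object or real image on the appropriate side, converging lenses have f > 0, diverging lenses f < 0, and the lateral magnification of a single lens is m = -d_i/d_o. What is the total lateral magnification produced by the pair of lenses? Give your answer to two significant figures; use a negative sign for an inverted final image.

Lens 1: 1/d_i1 = 1/f_1 - 1/d_o1 = 1/19.5 - 1/29 = 0.01680 cm^-1, so d_i1 = 59.526 cm.
m_1 = -(59.526)/29 = -2.0526.
That image sits 32.474 cm in front of the second lens, so d_o2 = 32.474 cm.
Lens 2: 1/d_i2 = 1/f_2 - 1/d_o2 = 1/4 - 1/(32.474) = 0.21921 cm^-1, so d_i2 = 4.562 cm.
m_2 = -(4.562)/(32.474) = -0.1405.
Total m = m_1 x m_2 = (-2.0526)(-0.1405) = 0.2884.

0.29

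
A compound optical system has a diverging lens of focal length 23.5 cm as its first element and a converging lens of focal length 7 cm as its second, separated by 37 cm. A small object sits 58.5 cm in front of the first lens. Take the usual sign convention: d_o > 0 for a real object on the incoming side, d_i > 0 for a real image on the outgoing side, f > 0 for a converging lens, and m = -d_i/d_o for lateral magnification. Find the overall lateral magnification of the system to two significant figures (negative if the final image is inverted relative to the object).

-0.043

First lens: d_i1 = 1/(1/(-23.5) - 1/58.5) = -16.765 cm.
m_1 = -(-16.765)/58.5 = 0.2866.
With d_i1 < 0 the first image is virtual and lies on the object side; the object distance for lens 2 is d_o2 = 37 - (-16.765) = 53.765 cm.
Second lens: d_i2 = 1/(1/7 - 1/(53.765)) = 8.048 cm.
m_2 = -(8.048)/(53.765) = -0.1497.
Total m = m_1 x m_2 = (0.2866)(-0.1497) = -0.0429.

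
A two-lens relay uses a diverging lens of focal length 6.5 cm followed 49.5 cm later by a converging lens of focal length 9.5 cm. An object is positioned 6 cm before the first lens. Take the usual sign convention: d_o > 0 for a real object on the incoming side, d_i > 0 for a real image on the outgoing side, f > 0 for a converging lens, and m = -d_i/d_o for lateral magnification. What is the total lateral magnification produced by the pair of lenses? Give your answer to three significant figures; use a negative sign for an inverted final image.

-0.115

First lens: d_i1 = 1/(1/(-6.5) - 1/6) = -3.120 cm.
m_1 = -(-3.120)/6 = 0.5200.
The intermediate image is virtual, 3.120 cm to the left of lens 1, so d_o2 = L - d_i1 = 49.5 - (-3.120) = 52.620 cm.
Second lens: d_i2 = 1/(1/9.5 - 1/(52.620)) = 11.593 cm.
m_2 = -(11.593)/(52.620) = -0.2203.
Total m = m_1 x m_2 = (0.5200)(-0.2203) = -0.1146.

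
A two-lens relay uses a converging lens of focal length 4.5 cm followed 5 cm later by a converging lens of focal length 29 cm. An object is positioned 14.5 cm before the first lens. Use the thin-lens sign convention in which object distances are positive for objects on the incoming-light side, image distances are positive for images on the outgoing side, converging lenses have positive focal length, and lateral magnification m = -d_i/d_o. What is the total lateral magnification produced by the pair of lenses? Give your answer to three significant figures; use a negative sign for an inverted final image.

-0.428

Lens 1: 1/d_i1 = 1/f_1 - 1/d_o1 = 1/4.5 - 1/14.5 = 0.15326 cm^-1, so d_i1 = 6.525 cm.
m_1 = -(6.525)/14.5 = -0.4500.
Since 6.525 cm > 5 cm, the first image lies past the second lens and serves as a virtual object: d_o2 = L - d_i1 = -1.525 cm.
Lens 2: 1/d_i2 = 1/f_2 - 1/d_o2 = 1/29 - 1/(-1.525) = 0.69022 cm^-1, so d_i2 = 1.449 cm.
m_2 = -(1.449)/(-1.525) = 0.9500.
The system's lateral magnification is m_1 m_2 = (-0.4500)(0.9500) = -0.4275.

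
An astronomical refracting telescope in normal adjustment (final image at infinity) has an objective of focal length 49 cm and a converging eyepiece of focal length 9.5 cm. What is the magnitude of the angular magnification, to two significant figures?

|M| = f_obj/|f_eye| = 49/9.5 = 5.158.

5.2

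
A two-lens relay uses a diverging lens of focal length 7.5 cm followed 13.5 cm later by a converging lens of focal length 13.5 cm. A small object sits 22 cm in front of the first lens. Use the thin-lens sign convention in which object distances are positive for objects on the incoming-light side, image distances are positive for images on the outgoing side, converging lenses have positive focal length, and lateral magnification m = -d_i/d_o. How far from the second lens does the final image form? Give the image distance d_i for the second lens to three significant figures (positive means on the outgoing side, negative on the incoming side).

First lens: d_i1 = 1/(1/(-7.5) - 1/22) = -5.593 cm.
With d_i1 < 0 the first image is virtual and lies on the object side; the object distance for lens 2 is d_o2 = 13.5 - (-5.593) = 19.093 cm.
Second lens: d_i2 = 1/(1/13.5 - 1/(19.093)) = 46.084 cm.

46.1 cm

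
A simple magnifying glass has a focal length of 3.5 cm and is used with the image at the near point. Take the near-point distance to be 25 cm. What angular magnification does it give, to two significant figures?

8.1

M = 1 + D/f = 1 + 25/3.5 = 8.143.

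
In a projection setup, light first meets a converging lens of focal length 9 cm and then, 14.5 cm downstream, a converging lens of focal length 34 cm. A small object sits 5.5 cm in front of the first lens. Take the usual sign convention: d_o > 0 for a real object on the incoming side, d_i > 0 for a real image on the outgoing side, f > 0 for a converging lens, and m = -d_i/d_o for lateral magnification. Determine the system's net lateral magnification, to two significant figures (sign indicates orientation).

16

Lens 1: 1/d_i1 = 1/f_1 - 1/d_o1 = 1/9 - 1/5.5 = -0.07071 cm^-1, so d_i1 = -14.143 cm.
m_1 = -(-14.143)/5.5 = 2.5714.
The intermediate image is virtual, 14.143 cm to the left of lens 1, so d_o2 = L - d_i1 = 14.5 - (-14.143) = 28.643 cm.
Lens 2: 1/d_i2 = 1/f_2 - 1/d_o2 = 1/34 - 1/(28.643) = -0.00550 cm^-1, so d_i2 = -181.787 cm.
m_2 = -(-181.787)/(28.643) = 6.3467.
Total m = m_1 x m_2 = (2.5714)(6.3467) = 16.3200.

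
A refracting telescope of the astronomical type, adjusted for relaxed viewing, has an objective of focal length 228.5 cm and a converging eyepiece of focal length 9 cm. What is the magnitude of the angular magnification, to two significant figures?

|M| = f_obj/|f_eye| = 228.5/9 = 25.389.

25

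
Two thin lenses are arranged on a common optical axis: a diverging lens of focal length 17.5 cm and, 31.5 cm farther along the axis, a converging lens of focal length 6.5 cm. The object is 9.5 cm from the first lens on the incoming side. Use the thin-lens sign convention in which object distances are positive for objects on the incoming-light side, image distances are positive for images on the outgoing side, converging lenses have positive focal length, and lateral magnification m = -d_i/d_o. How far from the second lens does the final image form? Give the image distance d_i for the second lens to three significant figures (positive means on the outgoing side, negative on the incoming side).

First lens: d_i1 = 1/(1/(-17.5) - 1/9.5) = -6.157 cm.
The intermediate image is virtual, 6.157 cm to the left of lens 1, so d_o2 = L - d_i1 = 31.5 - (-6.157) = 37.657 cm.
Second lens: d_i2 = 1/(1/6.5 - 1/(37.657)) = 7.856 cm.

7.86 cm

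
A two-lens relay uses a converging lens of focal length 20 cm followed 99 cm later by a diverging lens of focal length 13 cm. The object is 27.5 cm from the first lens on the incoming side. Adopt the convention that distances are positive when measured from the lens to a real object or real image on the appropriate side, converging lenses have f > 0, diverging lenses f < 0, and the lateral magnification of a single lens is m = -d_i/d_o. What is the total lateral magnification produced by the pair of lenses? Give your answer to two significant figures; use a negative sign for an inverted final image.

-0.90

Lens 1: 1/d_i1 = 1/f_1 - 1/d_o1 = 1/20 - 1/27.5 = 0.01364 cm^-1, so d_i1 = 73.333 cm.
m_1 = -(73.333)/27.5 = -2.6667.
Object distance for lens 2: d_o2 = 99 - 73.333 = 25.667 cm.
Lens 2: 1/d_i2 = 1/f_2 - 1/d_o2 = 1/(-13) - 1/(25.667) = -0.11588 cm^-1, so d_i2 = -8.629 cm.
m_2 = -(-8.629)/(25.667) = 0.3362.
Overall magnification: m = m_1 m_2 = -0.8966.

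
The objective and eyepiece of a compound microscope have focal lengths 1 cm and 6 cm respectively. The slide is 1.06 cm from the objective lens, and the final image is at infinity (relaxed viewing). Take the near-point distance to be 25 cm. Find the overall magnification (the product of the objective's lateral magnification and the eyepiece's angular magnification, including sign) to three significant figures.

-69.4

Objective: 1/d_i = 1/f_obj - 1/d_o = 1/1 - 1/1.06 = 0.05660 cm^-1, so d_i = 17.667 cm.
m_obj = -d_i/d_o = -17.667/1.06 = -16.667.
Eyepiece angular magnification (image at infinity): M_eye = D/f_e = 25/6 = 4.167.
Overall M = m_obj x M_eye = (-16.667)(4.167) = -69.44.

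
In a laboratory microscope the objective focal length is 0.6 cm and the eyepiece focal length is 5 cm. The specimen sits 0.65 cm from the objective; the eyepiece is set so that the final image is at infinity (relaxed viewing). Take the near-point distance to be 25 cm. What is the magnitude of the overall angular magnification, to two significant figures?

60

Objective: 1/d_i = 1/f_obj - 1/d_o = 1/0.6 - 1/0.65 = 0.12821 cm^-1, so d_i = 7.800 cm.
m_obj = -d_i/d_o = -7.800/0.65 = -12.000.
Eyepiece angular magnification (image at infinity): M_eye = D/f_e = 25/5 = 5.000.
Overall M = m_obj x M_eye = (-12.000)(5.000) = -60.00.
|M| = 60.00.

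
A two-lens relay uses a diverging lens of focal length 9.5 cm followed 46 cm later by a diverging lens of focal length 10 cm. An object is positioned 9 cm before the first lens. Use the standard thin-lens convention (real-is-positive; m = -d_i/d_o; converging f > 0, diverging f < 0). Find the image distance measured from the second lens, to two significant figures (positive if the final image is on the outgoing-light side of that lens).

Applying the thin-lens equation to the first lens, 1/(-9.5) = 1/9 + 1/d_i1, which gives d_i1 = -4.622 cm.
With d_i1 < 0 the first image is virtual and lies on the object side; the object distance for lens 2 is d_o2 = 46 - (-4.622) = 50.622 cm.
Applying the thin-lens equation again with f_2 = -10 cm and d_o2 = 50.622 cm gives d_i2 = -8.350 cm.

-8.4 cm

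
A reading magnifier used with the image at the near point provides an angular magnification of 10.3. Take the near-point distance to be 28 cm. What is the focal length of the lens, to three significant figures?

For the image at the near point, M = 1 + D/f.
f = D/(M - 1) = 28/(10.3 - 1) = 3.011 cm.

3.01 cm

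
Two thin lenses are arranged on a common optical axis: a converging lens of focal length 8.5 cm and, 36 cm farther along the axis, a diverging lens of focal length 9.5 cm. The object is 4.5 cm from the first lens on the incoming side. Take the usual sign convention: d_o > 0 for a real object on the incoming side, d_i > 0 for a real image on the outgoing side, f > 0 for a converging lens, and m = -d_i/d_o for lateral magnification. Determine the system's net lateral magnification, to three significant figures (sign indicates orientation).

Lens 1: 1/d_i1 = 1/f_1 - 1/d_o1 = 1/8.5 - 1/4.5 = -0.10458 cm^-1, so d_i1 = -9.563 cm.
m_1 = -(-9.563)/4.5 = 2.1250.
The intermediate image is virtual, 9.563 cm to the left of lens 1, so d_o2 = L - d_i1 = 36 - (-9.563) = 45.562 cm.
Lens 2: 1/d_i2 = 1/f_2 - 1/d_o2 = 1/(-9.5) - 1/(45.562) = -0.12721 cm^-1, so d_i2 = -7.861 cm.
m_2 = -(-7.861)/(45.562) = 0.1725.
Overall magnification: m = m_1 m_2 = 0.3666.

0.367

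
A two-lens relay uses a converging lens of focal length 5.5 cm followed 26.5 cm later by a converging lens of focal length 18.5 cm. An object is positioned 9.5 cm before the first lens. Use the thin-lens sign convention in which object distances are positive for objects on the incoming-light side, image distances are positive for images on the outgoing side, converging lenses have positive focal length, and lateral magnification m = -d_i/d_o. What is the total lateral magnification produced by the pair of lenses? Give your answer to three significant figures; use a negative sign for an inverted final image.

First lens: d_i1 = 1/(1/5.5 - 1/9.5) = 13.062 cm.
m_1 = -(13.062)/9.5 = -1.3750.
That image sits 13.438 cm in front of the second lens, so d_o2 = 13.438 cm.
Second lens: d_i2 = 1/(1/18.5 - 1/(13.438)) = -49.105 cm.
m_2 = -(-49.105)/(13.438) = 3.6543.
Overall magnification: m = m_1 m_2 = -5.0247.

-5.02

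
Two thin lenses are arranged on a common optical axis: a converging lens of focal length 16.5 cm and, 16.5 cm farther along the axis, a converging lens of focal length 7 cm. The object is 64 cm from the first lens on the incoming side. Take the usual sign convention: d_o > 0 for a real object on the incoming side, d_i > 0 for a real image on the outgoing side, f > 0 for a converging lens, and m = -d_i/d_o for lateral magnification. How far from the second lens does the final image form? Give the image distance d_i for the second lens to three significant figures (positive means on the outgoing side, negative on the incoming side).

3.15 cm

Applying the thin-lens equation to the first lens, 1/16.5 = 1/64 + 1/d_i1, which gives d_i1 = 22.232 cm.
This image would form 22.232 cm past lens 1, i.e. 5.732 cm beyond lens 2, so it is a virtual object for lens 2: d_o2 = 16.5 - 22.232 = -5.732 cm.
Applying the thin-lens equation again with f_2 = 7 cm and d_o2 = -5.732 cm gives d_i2 = 3.151 cm.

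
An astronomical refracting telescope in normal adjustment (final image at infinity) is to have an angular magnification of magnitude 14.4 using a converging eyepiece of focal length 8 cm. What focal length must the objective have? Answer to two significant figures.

|M| = f_obj/|f_eye|, so f_obj = |M| x |f_eye| = 14.4 x 8 = 115.200 cm.

120 cm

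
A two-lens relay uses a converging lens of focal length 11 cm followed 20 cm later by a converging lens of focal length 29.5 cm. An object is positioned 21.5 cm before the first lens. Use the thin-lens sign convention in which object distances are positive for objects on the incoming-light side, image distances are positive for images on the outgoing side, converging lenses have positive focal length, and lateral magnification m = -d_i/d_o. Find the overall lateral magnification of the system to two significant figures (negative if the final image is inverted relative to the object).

Lens 1: 1/d_i1 = 1/f_1 - 1/d_o1 = 1/11 - 1/21.5 = 0.04440 cm^-1, so d_i1 = 22.524 cm.
m_1 = -(22.524)/21.5 = -1.0476.
This image would form 22.524 cm past lens 1, i.e. 2.524 cm beyond lens 2, so it is a virtual object for lens 2: d_o2 = 20 - 22.524 = -2.524 cm.
Lens 2: 1/d_i2 = 1/f_2 - 1/d_o2 = 1/29.5 - 1/(-2.524) = 0.43012 cm^-1, so d_i2 = 2.325 cm.
m_2 = -(2.325)/(-2.524) = 0.9212.
Total m = m_1 x m_2 = (-1.0476)(0.9212) = -0.9651.

-0.97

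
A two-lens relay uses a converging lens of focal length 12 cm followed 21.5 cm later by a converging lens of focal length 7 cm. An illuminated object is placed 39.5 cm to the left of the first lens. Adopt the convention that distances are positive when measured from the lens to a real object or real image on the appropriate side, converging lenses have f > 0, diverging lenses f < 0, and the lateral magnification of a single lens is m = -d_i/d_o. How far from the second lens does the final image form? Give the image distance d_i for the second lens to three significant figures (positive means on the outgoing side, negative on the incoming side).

Applying the thin-lens equation to the first lens, 1/12 = 1/39.5 + 1/d_i1, which gives d_i1 = 17.236 cm.
The intermediate image is 17.236 cm to the right of lens 1, so d_o2 = L - d_i1 = 21.5 - 17.236 = 4.264 cm.
Applying the thin-lens equation again with f_2 = 7 cm and d_o2 = 4.264 cm gives d_i2 = -10.907 cm.

-10.9 cm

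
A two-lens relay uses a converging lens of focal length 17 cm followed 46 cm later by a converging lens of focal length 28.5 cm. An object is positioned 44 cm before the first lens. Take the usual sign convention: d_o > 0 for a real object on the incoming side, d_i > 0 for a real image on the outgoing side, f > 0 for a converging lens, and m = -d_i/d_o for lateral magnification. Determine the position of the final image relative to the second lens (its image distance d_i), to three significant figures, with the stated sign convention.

-51.1 cm

First lens: d_i1 = 1/(1/17 - 1/44) = 27.704 cm.
That image sits 18.296 cm in front of the second lens, so d_o2 = 18.296 cm.
Second lens: d_i2 = 1/(1/28.5 - 1/(18.296)) = -51.103 cm.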